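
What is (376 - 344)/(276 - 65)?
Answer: 32/211 ≈ 0.15166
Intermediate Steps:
(376 - 344)/(276 - 65) = 32/211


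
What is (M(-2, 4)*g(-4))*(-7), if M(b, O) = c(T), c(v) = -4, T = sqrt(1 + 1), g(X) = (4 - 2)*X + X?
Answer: -336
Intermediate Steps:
g(X) = 3*X (g(X) = 2*X + X = 3*X)
T = sqrt(2) ≈ 1.4142
M(b, O) = -4
(M(-2, 4)*g(-4))*(-7) = -12*(-4)*(-7) = -4*(-12)*(-7) = 48*(-7) = -336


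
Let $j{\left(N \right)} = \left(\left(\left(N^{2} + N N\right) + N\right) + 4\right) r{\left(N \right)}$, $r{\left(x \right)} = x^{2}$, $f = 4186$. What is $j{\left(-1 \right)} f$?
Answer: $20930$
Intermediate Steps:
$j{\left(N \right)} = N^{2} \left(4 + N + 2 N^{2}\right)$ ($j{\left(N \right)} = \left(\left(\left(N^{2} + N N\right) + N\right) + 4\right) N^{2} = \left(\left(\left(N^{2} + N^{2}\right) + N\right) + 4\right) N^{2} = \left(\left(2 N^{2} + N\right) + 4\right) N^{2} = \left(\left(N + 2 N^{2}\right) + 4\right) N^{2} = \left(4 + N + 2 N^{2}\right) N^{2} = N^{2} \left(4 + N + 2 N^{2}\right)$)
$j{\left(-1 \right)} f = \left(-1\right)^{2} \left(4 - 1 + 2 \left(-1\right)^{2}\right) 4186 = 1 \left(4 - 1 + 2 \cdot 1\right) 4186 = 1 \left(4 - 1 + 2\right) 4186 = 1 \cdot 5 \cdot 4186 = 5 \cdot 4186 = 20930$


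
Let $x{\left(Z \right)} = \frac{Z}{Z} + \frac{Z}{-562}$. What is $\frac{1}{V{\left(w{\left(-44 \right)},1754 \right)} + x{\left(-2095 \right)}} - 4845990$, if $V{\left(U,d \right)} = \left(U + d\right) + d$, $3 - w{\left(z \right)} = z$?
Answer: $- \frac{9694727675768}{2000567} \approx -4.846 \cdot 10^{6}$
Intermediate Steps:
$w{\left(z \right)} = 3 - z$
$V{\left(U,d \right)} = U + 2 d$
$x{\left(Z \right)} = 1 - \frac{Z}{562}$ ($x{\left(Z \right)} = 1 + Z \left(- \frac{1}{562}\right) = 1 - \frac{Z}{562}$)
$\frac{1}{V{\left(w{\left(-44 \right)},1754 \right)} + x{\left(-2095 \right)}} - 4845990 = \frac{1}{\left(\left(3 - -44\right) + 2 \cdot 1754\right) + \left(1 - - \frac{2095}{562}\right)} - 4845990 = \frac{1}{\left(\left(3 + 44\right) + 3508\right) + \left(1 + \frac{2095}{562}\right)} - 4845990 = \frac{1}{\left(47 + 3508\right) + \frac{2657}{562}} - 4845990 = \frac{1}{3555 + \frac{2657}{562}} - 4845990 = \frac{1}{\frac{2000567}{562}} - 4845990 = \frac{562}{2000567} - 4845990 = - \frac{9694727675768}{2000567}$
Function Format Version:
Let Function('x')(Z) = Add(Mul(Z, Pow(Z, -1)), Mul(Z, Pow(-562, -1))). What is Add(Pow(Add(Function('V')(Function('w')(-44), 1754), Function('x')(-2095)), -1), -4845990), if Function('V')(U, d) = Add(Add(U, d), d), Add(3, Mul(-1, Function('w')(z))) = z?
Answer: Rational(-9694727675768, 2000567) ≈ -4.8460e+6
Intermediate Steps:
Function('w')(z) = Add(3, Mul(-1, z))
Function('V')(U, d) = Add(U, Mul(2, d))
Function('x')(Z) = Add(1, Mul(Rational(-1, 562), Z)) (Function('x')(Z) = Add(1, Mul(Z, Rational(-1, 562))) = Add(1, Mul(Rational(-1, 562), Z)))
Add(Pow(Add(Function('V')(Function('w')(-44), 1754), Function('x')(-2095)), -1), -4845990) = Add(Pow(Add(Add(Add(3, Mul(-1, -44)), Mul(2, 1754)), Add(1, Mul(Rational(-1, 562), -2095))), -1), -4845990) = Add(Pow(Add(Add(Add(3, 44), 3508), Add(1, Rational(2095, 562))), -1), -4845990) = Add(Pow(Add(Add(47, 3508), Rational(2657, 562)), -1), -4845990) = Add(Pow(Add(3555, Rational(2657, 562)), -1), -4845990) = Add(Pow(Rational(2000567, 562), -1), -4845990) = Add(Rational(562, 2000567), -4845990) = Rational(-9694727675768, 2000567)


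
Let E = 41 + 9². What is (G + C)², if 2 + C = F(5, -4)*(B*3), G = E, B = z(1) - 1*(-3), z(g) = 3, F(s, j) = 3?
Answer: 30276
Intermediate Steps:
B = 6 (B = 3 - 1*(-3) = 3 + 3 = 6)
E = 122 (E = 41 + 81 = 122)
G = 122
C = 52 (C = -2 + 3*(6*3) = -2 + 3*18 = -2 + 54 = 52)
(G + C)² = (122 + 52)² = 174² = 30276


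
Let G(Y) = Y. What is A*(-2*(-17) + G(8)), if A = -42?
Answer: -1764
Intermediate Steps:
A*(-2*(-17) + G(8)) = -42*(-2*(-17) + 8) = -42*(34 + 8) = -42*42 = -1764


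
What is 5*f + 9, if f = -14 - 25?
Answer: -186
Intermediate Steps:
f = -39
5*f + 9 = 5*(-39) + 9 = -195 + 9 = -186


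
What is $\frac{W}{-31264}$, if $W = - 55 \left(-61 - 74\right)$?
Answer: $- \frac{7425}{31264} \approx -0.23749$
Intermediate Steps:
$W = 7425$ ($W = \left(-55\right) \left(-135\right) = 7425$)
$\frac{W}{-31264} = \frac{7425}{-31264} = 7425 \left(- \frac{1}{31264}\right) = - \frac{7425}{31264}$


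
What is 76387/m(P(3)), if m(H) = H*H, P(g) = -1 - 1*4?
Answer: 76387/25 ≈ 3055.5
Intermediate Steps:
P(g) = -5 (P(g) = -1 - 4 = -5)
m(H) = H²
76387/m(P(3)) = 76387/((-5)²) = 76387/25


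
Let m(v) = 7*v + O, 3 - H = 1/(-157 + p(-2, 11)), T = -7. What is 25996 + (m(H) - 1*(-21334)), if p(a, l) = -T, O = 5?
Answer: 7103407/150 ≈ 47356.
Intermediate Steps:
p(a, l) = 7 (p(a, l) = -1*(-7) = 7)
H = 451/150 (H = 3 - 1/(-157 + 7) = 3 - 1/(-150) = 3 - 1*(-1/150) = 3 + 1/150 = 451/150 ≈ 3.0067)
m(v) = 5 + 7*v (m(v) = 7*v + 5 = 5 + 7*v)
25996 + (m(H) - 1*(-21334)) = 25996 + ((5 + 7*(451/150)) - 1*(-21334)) = 25996 + ((5 + 3157/150) + 21334) = 25996 + (3907/150 + 21334) = 25996 + 3204007/150 = 7103407/150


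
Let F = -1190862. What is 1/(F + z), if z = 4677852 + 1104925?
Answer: 1/4591915 ≈ 2.1777e-7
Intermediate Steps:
z = 5782777
1/(F + z) = 1/(-1190862 + 5782777) = 1/4591915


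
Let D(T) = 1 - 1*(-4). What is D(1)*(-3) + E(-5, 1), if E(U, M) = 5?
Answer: -10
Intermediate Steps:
D(T) = 5 (D(T) = 1 + 4 = 5)
D(1)*(-3) + E(-5, 1) = 5*(-3) + 5 = -15 + 5 = -10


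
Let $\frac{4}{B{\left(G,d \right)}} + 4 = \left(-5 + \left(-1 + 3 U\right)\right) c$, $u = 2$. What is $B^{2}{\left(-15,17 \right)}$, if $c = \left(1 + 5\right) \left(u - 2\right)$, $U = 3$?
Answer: $1$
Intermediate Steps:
$c = 0$ ($c = \left(1 + 5\right) \left(2 - 2\right) = 6 \cdot 0 = 0$)
$B{\left(G,d \right)} = -1$ ($B{\left(G,d \right)} = \frac{4}{-4 + \left(-5 + \left(-1 + 3 \cdot 3\right)\right) 0} = \frac{4}{-4 + \left(-5 + \left(-1 + 9\right)\right) 0} = \frac{4}{-4 + \left(-5 + 8\right) 0} = \frac{4}{-4 + 3 \cdot 0} = \frac{4}{-4 + 0} = \frac{4}{-4} = 4 \left(- \frac{1}{4}\right) = -1$)
$B^{2}{\left(-15,17 \right)} = \left(-1\right)^{2} = 1$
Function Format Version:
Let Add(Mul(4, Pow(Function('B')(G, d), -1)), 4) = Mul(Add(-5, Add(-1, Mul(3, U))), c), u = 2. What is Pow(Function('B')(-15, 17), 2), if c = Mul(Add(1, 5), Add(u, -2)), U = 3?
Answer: 1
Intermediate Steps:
c = 0 (c = Mul(Add(1, 5), Add(2, -2)) = Mul(6, 0) = 0)
Function('B')(G, d) = -1 (Function('B')(G, d) = Mul(4, Pow(Add(-4, Mul(Add(-5, Add(-1, Mul(3, 3))), 0)), -1)) = Mul(4, Pow(Add(-4, Mul(Add(-5, Add(-1, 9)), 0)), -1)) = Mul(4, Pow(Add(-4, Mul(Add(-5, 8), 0)), -1)) = Mul(4, Pow(Add(-4, Mul(3, 0)), -1)) = Mul(4, Pow(Add(-4, 0), -1)) = Mul(4, Pow(-4, -1)) = Mul(4, Rational(-1, 4)) = -1)
Pow(Function('B')(-15, 17), 2) = Pow(-1, 2) = 1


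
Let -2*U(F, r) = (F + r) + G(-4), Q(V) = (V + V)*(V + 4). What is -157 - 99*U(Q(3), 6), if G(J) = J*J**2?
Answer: -949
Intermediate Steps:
G(J) = J**3
Q(V) = 2*V*(4 + V) (Q(V) = (2*V)*(4 + V) = 2*V*(4 + V))
U(F, r) = 32 - F/2 - r/2 (U(F, r) = -((F + r) + (-4)**3)/2 = -((F + r) - 64)/2 = -(-64 + F + r)/2 = 32 - F/2 - r/2)
-157 - 99*U(Q(3), 6) = -157 - 99*(32 - 3*(4 + 3) - 1/2*6) = -157 - 99*(32 - 3*7 - 3) = -157 - 99*(32 - 1/2*42 - 3) = -157 - 99*(32 - 21 - 3) = -157 - 99*8 = -157 - 792 = -949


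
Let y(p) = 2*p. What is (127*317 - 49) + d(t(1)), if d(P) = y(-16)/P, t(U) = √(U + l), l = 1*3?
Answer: 40194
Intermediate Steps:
l = 3
t(U) = √(3 + U) (t(U) = √(U + 3) = √(3 + U))
d(P) = -32/P (d(P) = (2*(-16))/P = -32/P)
(127*317 - 49) + d(t(1)) = (127*317 - 49) - 32/√(3 + 1) = (40259 - 49) - 32/(√4) = 40210 - 32/2 = 40210 - 32*½ = 40210 - 16 = 40194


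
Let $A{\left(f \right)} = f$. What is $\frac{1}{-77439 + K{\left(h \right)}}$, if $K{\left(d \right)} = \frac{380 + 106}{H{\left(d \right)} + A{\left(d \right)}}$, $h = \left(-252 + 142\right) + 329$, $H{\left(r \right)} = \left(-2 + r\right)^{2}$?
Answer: $- \frac{23654}{1831741863} \approx -1.2913 \cdot 10^{-5}$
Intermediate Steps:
$h = 219$ ($h = -110 + 329 = 219$)
$K{\left(d \right)} = \frac{486}{d + \left(-2 + d\right)^{2}}$ ($K{\left(d \right)} = \frac{380 + 106}{\left(-2 + d\right)^{2} + d} = \frac{486}{d + \left(-2 + d\right)^{2}}$)
$\frac{1}{-77439 + K{\left(h \right)}} = \frac{1}{-77439 + \frac{486}{219 + \left(-2 + 219\right)^{2}}} = \frac{1}{-77439 + \frac{486}{219 + 217^{2}}} = \frac{1}{-77439 + \frac{486}{219 + 47089}} = \frac{1}{-77439 + \frac{486}{47308}} = \frac{1}{-77439 + 486 \cdot \frac{1}{47308}} = \frac{1}{-77439 + \frac{243}{23654}} = \frac{1}{- \frac{1831741863}{23654}} = - \frac{23654}{1831741863}$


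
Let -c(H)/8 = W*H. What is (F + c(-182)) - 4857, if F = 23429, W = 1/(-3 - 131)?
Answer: 1243596/67 ≈ 18561.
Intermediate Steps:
W = -1/134 (W = 1/(-134) = -1/134 ≈ -0.0074627)
c(H) = 4*H/67 (c(H) = -(-4)*H/67 = 4*H/67)
(F + c(-182)) - 4857 = (23429 + (4/67)*(-182)) - 4857 = (23429 - 728/67) - 4857 = 1569015/67 - 4857 = 1243596/67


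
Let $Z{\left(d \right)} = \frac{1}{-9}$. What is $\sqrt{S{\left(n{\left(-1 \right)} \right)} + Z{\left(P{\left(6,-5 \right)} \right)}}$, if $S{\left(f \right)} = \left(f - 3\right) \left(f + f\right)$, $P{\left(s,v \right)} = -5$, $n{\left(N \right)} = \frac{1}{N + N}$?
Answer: $\frac{\sqrt{122}}{6} \approx 1.8409$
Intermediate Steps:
$n{\left(N \right)} = \frac{1}{2 N}$
$Z{\left(d \right)} = - \frac{1}{9}$
$S{\left(f \right)} = 2 f \left(-3 + f\right)$ ($S{\left(f \right)} = \left(-3 + f\right) 2 f = 2 f \left(-3 + f\right)$)
$\sqrt{S{\left(n{\left(-1 \right)} \right)} + Z{\left(P{\left(6,-5 \right)} \right)}} = \sqrt{2 \frac{1}{2 \left(-1\right)} \left(-3 + \frac{1}{2 \left(-1\right)}\right) - \frac{1}{9}} = \sqrt{2 \cdot \frac{1}{2} \left(-1\right) \left(-3 + \frac{1}{2} \left(-1\right)\right) - \frac{1}{9}} = \sqrt{2 \left(- \frac{1}{2}\right) \left(-3 - \frac{1}{2}\right) - \frac{1}{9}} = \sqrt{2 \left(- \frac{1}{2}\right) \left(- \frac{7}{2}\right) - \frac{1}{9}} = \sqrt{\frac{7}{2} - \frac{1}{9}} = \sqrt{\frac{61}{18}} = \frac{\sqrt{122}}{6}$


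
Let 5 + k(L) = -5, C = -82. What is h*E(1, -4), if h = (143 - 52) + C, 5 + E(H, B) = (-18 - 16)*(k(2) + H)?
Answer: 2709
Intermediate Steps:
k(L) = -10 (k(L) = -5 - 5 = -10)
E(H, B) = 335 - 34*H (E(H, B) = -5 + (-18 - 16)*(-10 + H) = -5 - 34*(-10 + H) = -5 + (340 - 34*H) = 335 - 34*H)
h = 9 (h = (143 - 52) - 82 = 91 - 82 = 9)
h*E(1, -4) = 9*(335 - 34*1) = 9*(335 - 34) = 9*301 = 2709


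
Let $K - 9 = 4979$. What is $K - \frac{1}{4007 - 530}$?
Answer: $\frac{17343275}{3477} \approx 4988.0$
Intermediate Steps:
$K = 4988$ ($K = 9 + 4979 = 4988$)
$K - \frac{1}{4007 - 530} = 4988 - \frac{1}{4007 - 530} = 4988 - \frac{1}{3477} = \frac{17343275}{3477}$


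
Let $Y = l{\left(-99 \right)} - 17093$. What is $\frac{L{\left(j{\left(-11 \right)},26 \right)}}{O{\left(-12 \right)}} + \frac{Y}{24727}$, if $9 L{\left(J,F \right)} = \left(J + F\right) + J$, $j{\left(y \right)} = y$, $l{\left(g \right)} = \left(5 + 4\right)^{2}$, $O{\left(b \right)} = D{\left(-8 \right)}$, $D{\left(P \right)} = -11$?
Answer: $- \frac{1783096}{2447973} \approx -0.7284$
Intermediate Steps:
$O{\left(b \right)} = -11$
$l{\left(g \right)} = 81$ ($l{\left(g \right)} = 9^{2} = 81$)
$L{\left(J,F \right)} = \frac{F}{9} + \frac{2 J}{9}$ ($L{\left(J,F \right)} = \frac{\left(J + F\right) + J}{9} = \frac{\left(F + J\right) + J}{9} = \frac{F + 2 J}{9} = \frac{F}{9} + \frac{2 J}{9}$)
$Y = -17012$ ($Y = 81 - 17093 = -17012$)
$\frac{L{\left(j{\left(-11 \right)},26 \right)}}{O{\left(-12 \right)}} + \frac{Y}{24727} = \frac{\frac{1}{9} \cdot 26 + \frac{2}{9} \left(-11\right)}{-11} - \frac{17012}{24727} = \left(\frac{26}{9} - \frac{22}{9}\right) \left(- \frac{1}{11}\right) - \frac{17012}{24727} = \frac{4}{9} \left(- \frac{1}{11}\right) - \frac{17012}{24727} = - \frac{4}{99} - \frac{17012}{24727} = - \frac{1783096}{2447973}$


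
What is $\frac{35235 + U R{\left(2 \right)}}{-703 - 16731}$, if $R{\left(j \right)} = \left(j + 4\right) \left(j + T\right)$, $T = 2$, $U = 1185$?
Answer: $- \frac{63675}{17434} \approx -3.6523$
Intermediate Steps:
$R{\left(j \right)} = \left(2 + j\right) \left(4 + j\right)$ ($R{\left(j \right)} = \left(j + 4\right) \left(j + 2\right) = \left(4 + j\right) \left(2 + j\right) = \left(2 + j\right) \left(4 + j\right)$)
$\frac{35235 + U R{\left(2 \right)}}{-703 - 16731} = \frac{35235 + 1185 \left(8 + 2^{2} + 6 \cdot 2\right)}{-703 - 16731} = \frac{35235 + 1185 \left(8 + 4 + 12\right)}{-17434} = \left(35235 + 1185 \cdot 24\right) \left(- \frac{1}{17434}\right) = \left(35235 + 28440\right) \left(- \frac{1}{17434}\right) = 63675 \left(- \frac{1}{17434}\right) = - \frac{63675}{17434}$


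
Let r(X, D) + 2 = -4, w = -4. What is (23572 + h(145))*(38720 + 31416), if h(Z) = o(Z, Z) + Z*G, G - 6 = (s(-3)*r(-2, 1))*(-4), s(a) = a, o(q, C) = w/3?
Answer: 2945852272/3 ≈ 9.8195e+8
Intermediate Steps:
o(q, C) = -4/3
r(X, D) = -6 (r(X, D) = -2 - 4 = -6)
G = -66 (G = 6 - 3*(-6)*(-4) = 6 + 18*(-4) = 6 - 72 = -66)
h(Z) = -4/3 - 66*Z (h(Z) = -4/3 + Z*(-66) = -4/3 - 66*Z)
(23572 + h(145))*(38720 + 31416) = (23572 + (-4/3 - 66*145))*(38720 + 31416) = (23572 + (-4/3 - 9570))*70136 = (23572 - 28714/3)*70136 = (42002/3)*70136 = 2945852272/3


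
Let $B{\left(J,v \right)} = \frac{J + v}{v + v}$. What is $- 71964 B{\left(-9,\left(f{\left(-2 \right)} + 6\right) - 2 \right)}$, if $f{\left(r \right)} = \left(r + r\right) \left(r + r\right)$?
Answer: $- \frac{197901}{10} \approx -19790.0$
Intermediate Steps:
$f{\left(r \right)} = 4 r^{2}$ ($f{\left(r \right)} = 2 r 2 r = 4 r^{2}$)
$B{\left(J,v \right)} = \frac{J + v}{2 v}$
$- 71964 B{\left(-9,\left(f{\left(-2 \right)} + 6\right) - 2 \right)} = - 71964 \frac{-9 + \left(\left(4 \left(-2\right)^{2} + 6\right) - 2\right)}{2 \left(\left(4 \left(-2\right)^{2} + 6\right) - 2\right)} = - 71964 \frac{-9 + \left(\left(4 \cdot 4 + 6\right) - 2\right)}{2 \left(\left(4 \cdot 4 + 6\right) - 2\right)} = - 71964 \frac{-9 + \left(\left(16 + 6\right) - 2\right)}{2 \left(\left(16 + 6\right) - 2\right)} = - 71964 \frac{-9 + \left(22 - 2\right)}{2 \left(22 - 2\right)} = - 71964 \frac{-9 + 20}{2 \cdot 20} = - 71964 \cdot \frac{1}{2} \cdot \frac{1}{20} \cdot 11 = \left(-71964\right) \frac{11}{40} = - \frac{197901}{10}$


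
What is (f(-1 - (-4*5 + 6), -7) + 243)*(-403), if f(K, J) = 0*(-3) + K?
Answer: -103168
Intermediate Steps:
f(K, J) = K (f(K, J) = 0 + K = K)
(f(-1 - (-4*5 + 6), -7) + 243)*(-403) = ((-1 - (-4*5 + 6)) + 243)*(-403) = ((-1 - (-20 + 6)) + 243)*(-403) = ((-1 - 1*(-14)) + 243)*(-403) = ((-1 + 14) + 243)*(-403) = (13 + 243)*(-403) = 256*(-403) = -103168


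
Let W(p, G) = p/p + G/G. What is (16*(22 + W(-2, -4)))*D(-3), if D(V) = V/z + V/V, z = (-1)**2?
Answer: -768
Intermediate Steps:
z = 1
W(p, G) = 2 (W(p, G) = 1 + 1 = 2)
D(V) = 1 + V (D(V) = V/1 + V/V = V*1 + 1 = V + 1 = 1 + V)
(16*(22 + W(-2, -4)))*D(-3) = (16*(22 + 2))*(1 - 3) = (16*24)*(-2) = 384*(-2) = -768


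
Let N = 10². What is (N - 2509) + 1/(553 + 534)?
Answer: -2618582/1087 ≈ -2409.0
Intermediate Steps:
N = 100
(N - 2509) + 1/(553 + 534) = (100 - 2509) + 1/(553 + 534) = -2409 + 1/1087 = -2618582/1087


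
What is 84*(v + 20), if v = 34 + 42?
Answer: 8064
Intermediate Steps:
v = 76
84*(v + 20) = 84*(76 + 20) = 84*96 = 8064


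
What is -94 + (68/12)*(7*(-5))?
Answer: -877/3 ≈ -292.33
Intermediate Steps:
-94 + (68/12)*(7*(-5)) = -94 + (68*(1/12))*(-35) = -94 + (17/3)*(-35) = -94 - 595/3 = -877/3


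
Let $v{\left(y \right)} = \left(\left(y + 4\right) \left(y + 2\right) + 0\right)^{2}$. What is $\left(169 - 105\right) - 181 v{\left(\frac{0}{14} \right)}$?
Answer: $-11520$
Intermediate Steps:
$v{\left(y \right)} = \left(2 + y\right)^{2} \left(4 + y\right)^{2}$ ($v{\left(y \right)} = \left(\left(4 + y\right) \left(2 + y\right) + 0\right)^{2} = \left(\left(2 + y\right) \left(4 + y\right) + 0\right)^{2} = \left(\left(2 + y\right) \left(4 + y\right)\right)^{2} = \left(2 + y\right)^{2} \left(4 + y\right)^{2}$)
$\left(169 - 105\right) - 181 v{\left(\frac{0}{14} \right)} = \left(169 - 105\right) - 181 \left(2 + \frac{0}{14}\right)^{2} \left(4 + \frac{0}{14}\right)^{2} = \left(169 - 105\right) - 181 \left(2 + 0 \cdot \frac{1}{14}\right)^{2} \left(4 + 0 \cdot \frac{1}{14}\right)^{2} = 64 - 181 \left(2 + 0\right)^{2} \left(4 + 0\right)^{2} = 64 - 181 \cdot 2^{2} \cdot 4^{2} = 64 - 181 \cdot 4 \cdot 16 = 64 - 11584 = -11520$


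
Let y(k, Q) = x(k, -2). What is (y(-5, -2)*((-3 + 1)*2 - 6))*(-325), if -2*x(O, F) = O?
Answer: 8125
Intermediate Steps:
x(O, F) = -O/2
y(k, Q) = -k/2
(y(-5, -2)*((-3 + 1)*2 - 6))*(-325) = ((-1/2*(-5))*((-3 + 1)*2 - 6))*(-325) = (5*(-2*2 - 6)/2)*(-325) = (5*(-4 - 6)/2)*(-325) = ((5/2)*(-10))*(-325) = -25*(-325) = 8125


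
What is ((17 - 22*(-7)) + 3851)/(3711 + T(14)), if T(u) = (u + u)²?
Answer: 4022/4495 ≈ 0.89477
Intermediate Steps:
T(u) = 4*u² (T(u) = (2*u)² = 4*u²)
((17 - 22*(-7)) + 3851)/(3711 + T(14)) = ((17 - 22*(-7)) + 3851)/(3711 + 4*14²) = ((17 + 154) + 3851)/(3711 + 4*196) = (171 + 3851)/(3711 + 784) = 4022/4495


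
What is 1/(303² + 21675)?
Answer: 1/113484 ≈ 8.8118e-6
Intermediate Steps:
1/(303² + 21675) = 1/(91809 + 21675) = 1/113484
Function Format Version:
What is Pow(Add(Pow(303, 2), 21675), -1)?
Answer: Rational(1, 113484) ≈ 8.8118e-6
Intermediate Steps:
Pow(Add(Pow(303, 2), 21675), -1) = Pow(Add(91809, 21675), -1) = Pow(113484, -1) = Rational(1, 113484)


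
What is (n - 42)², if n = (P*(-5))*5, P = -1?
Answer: 289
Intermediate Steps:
n = 25 (n = -1*(-5)*5 = 5*5 = 25)
(n - 42)² = (25 - 42)² = (-17)² = 289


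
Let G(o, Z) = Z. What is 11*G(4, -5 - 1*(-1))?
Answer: -44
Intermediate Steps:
11*G(4, -5 - 1*(-1)) = 11*(-5 - 1*(-1)) = 11*(-5 + 1) = 11*(-4) = -44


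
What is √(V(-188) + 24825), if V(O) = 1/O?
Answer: √219353653/94 ≈ 157.56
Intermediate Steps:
√(V(-188) + 24825) = √(1/(-188) + 24825) = √(-1/188 + 24825) = √(4667099/188) = √219353653/94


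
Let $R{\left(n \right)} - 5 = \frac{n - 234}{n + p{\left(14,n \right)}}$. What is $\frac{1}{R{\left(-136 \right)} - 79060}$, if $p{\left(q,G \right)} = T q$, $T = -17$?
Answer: $- \frac{187}{14783100} \approx -1.265 \cdot 10^{-5}$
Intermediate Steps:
$p{\left(q,G \right)} = - 17 q$
$R{\left(n \right)} = 5 + \frac{-234 + n}{-238 + n}$ ($R{\left(n \right)} = 5 + \frac{n - 234}{n - 238} = 5 + \frac{-234 + n}{n - 238} = 5 + \frac{-234 + n}{-238 + n}$)
$\frac{1}{R{\left(-136 \right)} - 79060} = \frac{1}{\frac{2 \left(-712 + 3 \left(-136\right)\right)}{-238 - 136} - 79060} = \frac{1}{\frac{2 \left(-712 - 408\right)}{-374} - 79060} = \frac{1}{2 \left(- \frac{1}{374}\right) \left(-1120\right) - 79060} = \frac{1}{\frac{1120}{187} - 79060} = \frac{1}{- \frac{14783100}{187}} = - \frac{187}{14783100}$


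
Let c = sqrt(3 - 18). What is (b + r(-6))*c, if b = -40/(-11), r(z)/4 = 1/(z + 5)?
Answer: -4*I*sqrt(15)/11 ≈ -1.4084*I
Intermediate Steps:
r(z) = 4/(5 + z) (r(z) = 4/(z + 5) = 4/(5 + z))
b = 40/11 (b = -40*(-1/11) = 40/11 ≈ 3.6364)
c = I*sqrt(15) (c = sqrt(-15) = I*sqrt(15) ≈ 3.873*I)
(b + r(-6))*c = (40/11 + 4/(5 - 6))*(I*sqrt(15)) = (40/11 + 4/(-1))*(I*sqrt(15)) = (40/11 + 4*(-1))*(I*sqrt(15)) = (40/11 - 4)*(I*sqrt(15)) = -4*I*sqrt(15)/11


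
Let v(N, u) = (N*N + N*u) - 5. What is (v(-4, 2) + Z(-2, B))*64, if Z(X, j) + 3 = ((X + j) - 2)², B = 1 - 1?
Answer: 1024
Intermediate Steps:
B = 0
v(N, u) = -5 + N² + N*u (v(N, u) = (N² + N*u) - 5 = -5 + N² + N*u)
Z(X, j) = -3 + (-2 + X + j)² (Z(X, j) = -3 + ((X + j) - 2)² = -3 + (-2 + X + j)²)
(v(-4, 2) + Z(-2, B))*64 = ((-5 + (-4)² - 4*2) + (-3 + (-2 - 2 + 0)²))*64 = ((-5 + 16 - 8) + (-3 + (-4)²))*64 = (3 + (-3 + 16))*64 = (3 + 13)*64 = 16*64 = 1024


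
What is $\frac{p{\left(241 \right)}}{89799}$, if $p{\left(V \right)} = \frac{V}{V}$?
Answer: $\frac{1}{89799} \approx 1.1136 \cdot 10^{-5}$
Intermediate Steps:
$p{\left(V \right)} = 1$
$\frac{p{\left(241 \right)}}{89799} = 1 \cdot \frac{1}{89799} = \frac{1}{89799}$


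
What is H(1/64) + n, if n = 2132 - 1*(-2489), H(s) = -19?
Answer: 4602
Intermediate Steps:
n = 4621 (n = 2132 + 2489 = 4621)
H(1/64) + n = -19 + 4621 = 4602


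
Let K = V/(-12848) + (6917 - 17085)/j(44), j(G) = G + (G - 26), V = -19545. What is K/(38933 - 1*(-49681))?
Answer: -2087527/1138512672 ≈ -0.0018336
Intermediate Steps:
j(G) = -26 + 2*G (j(G) = G + (-26 + G) = -26 + 2*G)
K = -2087527/12848 (K = -19545/(-12848) + (6917 - 17085)/(-26 + 2*44) = -19545*(-1/12848) - 10168/(-26 + 88) = 19545/12848 - 10168/62 = 19545/12848 - 10168*1/62 = 19545/12848 - 164 = -2087527/12848 ≈ -162.48)
K/(38933 - 1*(-49681)) = -2087527/(12848*(38933 - 1*(-49681))) = -2087527/(12848*(38933 + 49681)) = -2087527/12848/88614 = -2087527/12848*1/88614 = -2087527/1138512672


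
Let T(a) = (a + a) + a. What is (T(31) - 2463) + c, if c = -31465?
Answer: -33835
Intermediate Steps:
T(a) = 3*a (T(a) = 2*a + a = 3*a)
(T(31) - 2463) + c = (3*31 - 2463) - 31465 = (93 - 2463) - 31465 = -2370 - 31465 = -33835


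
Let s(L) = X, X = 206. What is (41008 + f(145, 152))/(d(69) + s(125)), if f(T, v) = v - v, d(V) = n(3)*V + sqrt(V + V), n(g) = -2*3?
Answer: -4264832/21563 - 20504*sqrt(138)/21563 ≈ -208.96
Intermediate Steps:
n(g) = -6
d(V) = -6*V + sqrt(2)*sqrt(V) (d(V) = -6*V + sqrt(V + V) = -6*V + sqrt(2*V) = -6*V + sqrt(2)*sqrt(V))
s(L) = 206
f(T, v) = 0
(41008 + f(145, 152))/(d(69) + s(125)) = (41008 + 0)/((-6*69 + sqrt(2)*sqrt(69)) + 206) = 41008/((-414 + sqrt(138)) + 206) = 41008/(-208 + sqrt(138))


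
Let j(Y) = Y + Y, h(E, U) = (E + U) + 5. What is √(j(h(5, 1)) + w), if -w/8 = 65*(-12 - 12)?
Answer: √12502 ≈ 111.81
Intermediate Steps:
h(E, U) = 5 + E + U
j(Y) = 2*Y
w = 12480 (w = -520*(-12 - 12) = -520*(-24) = -8*(-1560) = 12480)
√(j(h(5, 1)) + w) = √(2*(5 + 5 + 1) + 12480) = √(2*11 + 12480) = √(22 + 12480) = √12502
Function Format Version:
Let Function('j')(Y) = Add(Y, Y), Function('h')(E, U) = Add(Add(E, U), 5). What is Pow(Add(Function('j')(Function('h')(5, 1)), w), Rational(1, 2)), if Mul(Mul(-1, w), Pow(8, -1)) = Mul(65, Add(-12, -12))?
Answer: Pow(12502, Rational(1, 2)) ≈ 111.81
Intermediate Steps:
Function('h')(E, U) = Add(5, E, U)
Function('j')(Y) = Mul(2, Y)
w = 12480 (w = Mul(-8, Mul(65, Add(-12, -12))) = Mul(-8, Mul(65, -24)) = Mul(-8, -1560) = 12480)
Pow(Add(Function('j')(Function('h')(5, 1)), w), Rational(1, 2)) = Pow(Add(Mul(2, Add(5, 5, 1)), 12480), Rational(1, 2)) = Pow(Add(Mul(2, 11), 12480), Rational(1, 2)) = Pow(Add(22, 12480), Rational(1, 2)) = Pow(12502, Rational(1, 2))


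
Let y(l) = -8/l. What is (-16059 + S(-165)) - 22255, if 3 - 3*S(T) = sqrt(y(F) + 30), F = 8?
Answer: -38313 - sqrt(29)/3 ≈ -38315.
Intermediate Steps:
S(T) = 1 - sqrt(29)/3 (S(T) = 1 - sqrt(-8/8 + 30)/3 = 1 - sqrt(-8*1/8 + 30)/3 = 1 - sqrt(-1 + 30)/3 = 1 - sqrt(29)/3)
(-16059 + S(-165)) - 22255 = (-16059 + (1 - sqrt(29)/3)) - 22255 = (-16058 - sqrt(29)/3) - 22255 = -38313 - sqrt(29)/3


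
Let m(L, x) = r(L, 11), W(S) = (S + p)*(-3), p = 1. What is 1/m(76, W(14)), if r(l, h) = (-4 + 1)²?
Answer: ⅑ ≈ 0.11111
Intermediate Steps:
W(S) = -3 - 3*S (W(S) = (S + 1)*(-3) = (1 + S)*(-3) = -3 - 3*S)
r(l, h) = 9 (r(l, h) = (-3)² = 9)
m(L, x) = 9
1/m(76, W(14)) = 1/9 = ⅑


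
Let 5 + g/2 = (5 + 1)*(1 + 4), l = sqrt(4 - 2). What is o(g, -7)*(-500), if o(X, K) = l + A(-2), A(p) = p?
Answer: 1000 - 500*sqrt(2) ≈ 292.89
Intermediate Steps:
l = sqrt(2) ≈ 1.4142
g = 50 (g = -10 + 2*((5 + 1)*(1 + 4)) = -10 + 2*(6*5) = -10 + 2*30 = -10 + 60 = 50)
o(X, K) = -2 + sqrt(2) (o(X, K) = sqrt(2) - 2 = -2 + sqrt(2))
o(g, -7)*(-500) = (-2 + sqrt(2))*(-500) = 1000 - 500*sqrt(2)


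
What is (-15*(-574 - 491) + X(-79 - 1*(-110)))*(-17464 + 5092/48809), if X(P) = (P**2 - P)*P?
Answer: -38191570699620/48809 ≈ -7.8247e+8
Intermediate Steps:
X(P) = P*(P**2 - P)
(-15*(-574 - 491) + X(-79 - 1*(-110)))*(-17464 + 5092/48809) = (-15*(-574 - 491) + (-79 - 1*(-110))**2*(-1 + (-79 - 1*(-110))))*(-17464 + 5092/48809) = (-15*(-1065) + (-79 + 110)**2*(-1 + (-79 + 110)))*(-17464 + 5092*(1/48809)) = (15975 + 31**2*(-1 + 31))*(-17464 + 5092/48809) = (15975 + 961*30)*(-852395284/48809) = (15975 + 28830)*(-852395284/48809) = 44805*(-852395284/48809) = -38191570699620/48809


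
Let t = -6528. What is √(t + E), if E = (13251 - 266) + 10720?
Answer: √17177 ≈ 131.06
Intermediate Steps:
E = 23705 (E = 12985 + 10720 = 23705)
√(t + E) = √(-6528 + 23705) = √17177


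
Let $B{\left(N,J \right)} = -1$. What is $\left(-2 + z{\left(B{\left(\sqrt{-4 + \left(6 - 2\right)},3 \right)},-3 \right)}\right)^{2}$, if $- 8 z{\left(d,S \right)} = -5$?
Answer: $\frac{121}{64} \approx 1.8906$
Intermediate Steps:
$z{\left(d,S \right)} = \frac{5}{8}$ ($z{\left(d,S \right)} = \left(- \frac{1}{8}\right) \left(-5\right) = \frac{5}{8}$)
$\left(-2 + z{\left(B{\left(\sqrt{-4 + \left(6 - 2\right)},3 \right)},-3 \right)}\right)^{2} = \left(-2 + \frac{5}{8}\right)^{2} = \left(- \frac{11}{8}\right)^{2} = \frac{121}{64}$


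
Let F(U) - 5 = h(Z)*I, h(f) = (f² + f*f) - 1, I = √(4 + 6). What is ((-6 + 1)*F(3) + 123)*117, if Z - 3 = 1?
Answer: 11466 - 18135*√10 ≈ -45882.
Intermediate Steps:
Z = 4 (Z = 3 + 1 = 4)
I = √10 ≈ 3.1623
h(f) = -1 + 2*f² (h(f) = (f² + f²) - 1 = 2*f² - 1 = -1 + 2*f²)
F(U) = 5 + 31*√10 (F(U) = 5 + (-1 + 2*4²)*√10 = 5 + (-1 + 2*16)*√10 = 5 + (-1 + 32)*√10 = 5 + 31*√10)
((-6 + 1)*F(3) + 123)*117 = ((-6 + 1)*(5 + 31*√10) + 123)*117 = (-5*(5 + 31*√10) + 123)*117 = ((-25 - 155*√10) + 123)*117 = (98 - 155*√10)*117 = 11466 - 18135*√10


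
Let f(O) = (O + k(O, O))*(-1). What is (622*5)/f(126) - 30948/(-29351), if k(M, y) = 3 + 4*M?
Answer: -71691526/18579183 ≈ -3.8587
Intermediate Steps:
f(O) = -3 - 5*O (f(O) = (O + (3 + 4*O))*(-1) = (3 + 5*O)*(-1) = -3 - 5*O)
(622*5)/f(126) - 30948/(-29351) = (622*5)/(-3 - 5*126) - 30948/(-29351) = 3110/(-3 - 630) - 30948*(-1/29351) = 3110/(-633) + 30948/29351 = 3110*(-1/633) + 30948/29351 = -3110/633 + 30948/29351 = -71691526/18579183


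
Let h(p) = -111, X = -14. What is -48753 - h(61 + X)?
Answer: -48642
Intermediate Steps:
-48753 - h(61 + X) = -48753 - 1*(-111) = -48753 + 111 = -48642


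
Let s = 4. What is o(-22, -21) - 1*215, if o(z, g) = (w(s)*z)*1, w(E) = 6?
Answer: -347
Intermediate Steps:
o(z, g) = 6*z (o(z, g) = (6*z)*1 = 6*z)
o(-22, -21) - 1*215 = 6*(-22) - 1*215 = -132 - 215 = -347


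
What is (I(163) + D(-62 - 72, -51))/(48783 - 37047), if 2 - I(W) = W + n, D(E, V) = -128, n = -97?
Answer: -8/489 ≈ -0.016360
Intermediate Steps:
I(W) = 99 - W (I(W) = 2 - (W - 97) = 2 - (-97 + W) = 2 + (97 - W) = 99 - W)
(I(163) + D(-62 - 72, -51))/(48783 - 37047) = ((99 - 1*163) - 128)/(48783 - 37047) = ((99 - 163) - 128)/11736 = (-64 - 128)*(1/11736) = -192*1/11736 = -8/489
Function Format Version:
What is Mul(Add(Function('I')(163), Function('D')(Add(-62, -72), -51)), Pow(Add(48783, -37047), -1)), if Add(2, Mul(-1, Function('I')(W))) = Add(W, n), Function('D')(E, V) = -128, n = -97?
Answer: Rational(-8, 489) ≈ -0.016360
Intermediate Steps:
Function('I')(W) = Add(99, Mul(-1, W)) (Function('I')(W) = Add(2, Mul(-1, Add(W, -97))) = Add(2, Mul(-1, Add(-97, W))) = Add(2, Add(97, Mul(-1, W))) = Add(99, Mul(-1, W)))
Mul(Add(Function('I')(163), Function('D')(Add(-62, -72), -51)), Pow(Add(48783, -37047), -1)) = Mul(Add(Add(99, Mul(-1, 163)), -128), Pow(Add(48783, -37047), -1)) = Mul(Add(Add(99, -163), -128), Pow(11736, -1)) = Mul(Add(-64, -128), Rational(1, 11736)) = Mul(-192, Rational(1, 11736)) = Rational(-8, 489)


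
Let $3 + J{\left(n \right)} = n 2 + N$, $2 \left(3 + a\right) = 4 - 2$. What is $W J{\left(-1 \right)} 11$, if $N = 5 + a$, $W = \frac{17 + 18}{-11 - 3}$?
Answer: $55$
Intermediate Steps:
$W = - \frac{5}{2}$ ($W = \frac{35}{-14} = 35 \left(- \frac{1}{14}\right) = - \frac{5}{2} \approx -2.5$)
$a = -2$ ($a = -3 + \frac{4 - 2}{2} = -3 + \frac{1}{2} \cdot 2 = -3 + 1 = -2$)
$N = 3$ ($N = 5 - 2 = 3$)
$J{\left(n \right)} = 2 n$ ($J{\left(n \right)} = -3 + \left(n 2 + 3\right) = -3 + \left(2 n + 3\right) = -3 + \left(3 + 2 n\right) = 2 n$)
$W J{\left(-1 \right)} 11 = - \frac{5 \cdot 2 \left(-1\right)}{2} \cdot 11 = \left(- \frac{5}{2}\right) \left(-2\right) 11 = 5 \cdot 11 = 55$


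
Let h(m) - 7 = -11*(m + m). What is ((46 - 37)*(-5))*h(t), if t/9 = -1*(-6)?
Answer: 53145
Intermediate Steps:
t = 54 (t = 9*(-1*(-6)) = 9*6 = 54)
h(m) = 7 - 22*m (h(m) = 7 - 11*(m + m) = 7 - 22*m)
((46 - 37)*(-5))*h(t) = ((46 - 37)*(-5))*(7 - 22*54) = (9*(-5))*(7 - 1188) = -45*(-1181) = 53145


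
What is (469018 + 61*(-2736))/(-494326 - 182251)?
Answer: -302122/676577 ≈ -0.44654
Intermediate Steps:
(469018 + 61*(-2736))/(-494326 - 182251) = (469018 - 166896)/(-676577) = 302122*(-1/676577) = -302122/676577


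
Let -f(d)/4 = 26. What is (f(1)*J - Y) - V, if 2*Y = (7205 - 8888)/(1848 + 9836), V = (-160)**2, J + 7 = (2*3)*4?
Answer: -639533741/23368 ≈ -27368.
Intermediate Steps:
f(d) = -104 (f(d) = -4*26 = -104)
J = 17 (J = -7 + (2*3)*4 = -7 + 6*4 = -7 + 24 = 17)
V = 25600
Y = -1683/23368 (Y = ((7205 - 8888)/(1848 + 9836))/2 = (-1683/11684)/2 = (-1683*1/11684)/2 = (1/2)*(-1683/11684) = -1683/23368 ≈ -0.072022)
(f(1)*J - Y) - V = (-104*17 - 1*(-1683/23368)) - 1*25600 = (-1768 + 1683/23368) - 25600 = -41312941/23368 - 25600 = -639533741/23368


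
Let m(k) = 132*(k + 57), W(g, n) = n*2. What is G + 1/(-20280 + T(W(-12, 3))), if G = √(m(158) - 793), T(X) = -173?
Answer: -1/20453 + 7*√563 ≈ 166.09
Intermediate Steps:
W(g, n) = 2*n
m(k) = 7524 + 132*k (m(k) = 132*(57 + k) = 7524 + 132*k)
G = 7*√563 (G = √((7524 + 132*158) - 793) = √((7524 + 20856) - 793) = √(28380 - 793) = √27587 = 7*√563 ≈ 166.09)
G + 1/(-20280 + T(W(-12, 3))) = 7*√563 + 1/(-20280 - 173) = 7*√563 + 1/(-20453) = 7*√563 - 1/20453 = -1/20453 + 7*√563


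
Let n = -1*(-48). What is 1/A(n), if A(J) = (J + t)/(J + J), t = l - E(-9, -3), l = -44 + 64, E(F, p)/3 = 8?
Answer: 24/11 ≈ 2.1818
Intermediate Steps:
E(F, p) = 24 (E(F, p) = 3*8 = 24)
l = 20
n = 48
t = -4 (t = 20 - 1*24 = 20 - 24 = -4)
A(J) = (-4 + J)/(2*J) (A(J) = (J - 4)/(J + J) = (-4 + J)/((2*J)) = (-4 + J)*(1/(2*J)) = (-4 + J)/(2*J))
1/A(n) = 1/((½)*(-4 + 48)/48) = 1/((½)*(1/48)*44) = 1/(11/24) = 24/11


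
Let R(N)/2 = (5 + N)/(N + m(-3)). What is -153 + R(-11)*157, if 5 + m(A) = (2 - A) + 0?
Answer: 201/11 ≈ 18.273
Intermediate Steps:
m(A) = -3 - A (m(A) = -5 + ((2 - A) + 0) = -5 + (2 - A) = -3 - A)
R(N) = 2*(5 + N)/N (R(N) = 2*((5 + N)/(N + (-3 - 1*(-3)))) = 2*((5 + N)/(N + (-3 + 3))) = 2*((5 + N)/(N + 0)) = 2*((5 + N)/N) = 2*(5 + N)/N)
-153 + R(-11)*157 = -153 + (2 + 10/(-11))*157 = -153 + (2 + 10*(-1/11))*157 = -153 + (2 - 10/11)*157 = -153 + (12/11)*157 = -153 + 1884/11 = 201/11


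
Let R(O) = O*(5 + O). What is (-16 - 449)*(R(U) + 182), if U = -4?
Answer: -82770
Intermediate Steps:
(-16 - 449)*(R(U) + 182) = (-16 - 449)*(-4*(5 - 4) + 182) = -465*(-4*1 + 182) = -465*(-4 + 182) = -465*178 = -82770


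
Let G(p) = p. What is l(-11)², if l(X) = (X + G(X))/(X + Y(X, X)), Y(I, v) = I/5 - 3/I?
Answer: 1464100/505521 ≈ 2.8962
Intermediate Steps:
Y(I, v) = -3/I + I/5 (Y(I, v) = I*(⅕) - 3/I = I/5 - 3/I = -3/I + I/5)
l(X) = 2*X/(-3/X + 6*X/5) (l(X) = (X + X)/(X + (-3/X + X/5)) = (2*X)/(-3/X + 6*X/5) = 2*X/(-3/X + 6*X/5))
l(-11)² = ((10/3)*(-11)²/(-5 + 2*(-11)²))² = ((10/3)*121/(-5 + 2*121))² = ((10/3)*121/(-5 + 242))² = ((10/3)*121/237)² = ((10/3)*121*(1/237))² = (1210/711)² = 1464100/505521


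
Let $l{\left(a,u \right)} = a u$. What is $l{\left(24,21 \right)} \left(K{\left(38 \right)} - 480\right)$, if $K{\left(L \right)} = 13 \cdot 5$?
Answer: $-209160$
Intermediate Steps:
$K{\left(L \right)} = 65$
$l{\left(24,21 \right)} \left(K{\left(38 \right)} - 480\right) = 24 \cdot 21 \left(65 - 480\right) = 504 \left(-415\right) = -209160$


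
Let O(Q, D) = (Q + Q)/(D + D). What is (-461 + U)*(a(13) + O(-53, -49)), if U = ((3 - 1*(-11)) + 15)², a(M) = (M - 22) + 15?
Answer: 131860/49 ≈ 2691.0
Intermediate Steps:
O(Q, D) = Q/D (O(Q, D) = (2*Q)/((2*D)) = (2*Q)*(1/(2*D)) = Q/D)
a(M) = -7 + M (a(M) = (-22 + M) + 15 = -7 + M)
U = 841 (U = ((3 + 11) + 15)² = (14 + 15)² = 29² = 841)
(-461 + U)*(a(13) + O(-53, -49)) = (-461 + 841)*((-7 + 13) - 53/(-49)) = 380*(6 - 53*(-1/49)) = 380*(6 + 53/49) = 380*(347/49) = 131860/49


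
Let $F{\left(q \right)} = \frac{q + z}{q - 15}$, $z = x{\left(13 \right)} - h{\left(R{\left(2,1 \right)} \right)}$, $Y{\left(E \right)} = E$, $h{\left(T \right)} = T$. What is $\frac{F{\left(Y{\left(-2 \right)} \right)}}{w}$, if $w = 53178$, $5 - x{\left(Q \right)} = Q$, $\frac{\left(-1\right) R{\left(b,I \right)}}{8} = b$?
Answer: $- \frac{1}{150671} \approx -6.637 \cdot 10^{-6}$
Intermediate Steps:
$R{\left(b,I \right)} = - 8 b$
$x{\left(Q \right)} = 5 - Q$
$z = 8$ ($z = \left(5 - 13\right) - \left(-8\right) 2 = \left(5 - 13\right) - -16 = -8 + 16 = 8$)
$F{\left(q \right)} = \frac{8 + q}{-15 + q}$ ($F{\left(q \right)} = \frac{q + 8}{q - 15} = \frac{8 + q}{-15 + q}$)
$\frac{F{\left(Y{\left(-2 \right)} \right)}}{w} = \frac{\frac{1}{-15 - 2} \left(8 - 2\right)}{53178} = \frac{1}{-17} \cdot 6 \cdot \frac{1}{53178} = \left(- \frac{1}{17}\right) 6 \cdot \frac{1}{53178} = \left(- \frac{6}{17}\right) \frac{1}{53178} = - \frac{1}{150671}$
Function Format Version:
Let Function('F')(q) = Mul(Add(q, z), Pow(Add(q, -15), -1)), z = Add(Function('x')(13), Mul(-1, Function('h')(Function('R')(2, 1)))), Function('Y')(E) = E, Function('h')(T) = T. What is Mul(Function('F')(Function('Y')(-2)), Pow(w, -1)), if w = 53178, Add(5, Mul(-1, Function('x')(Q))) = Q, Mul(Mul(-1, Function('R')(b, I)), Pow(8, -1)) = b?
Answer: Rational(-1, 150671) ≈ -6.6370e-6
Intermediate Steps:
Function('R')(b, I) = Mul(-8, b)
Function('x')(Q) = Add(5, Mul(-1, Q))
z = 8 (z = Add(Add(5, Mul(-1, 13)), Mul(-1, Mul(-8, 2))) = Add(Add(5, -13), Mul(-1, -16)) = Add(-8, 16) = 8)
Function('F')(q) = Mul(Pow(Add(-15, q), -1), Add(8, q)) (Function('F')(q) = Mul(Add(q, 8), Pow(Add(q, -15), -1)) = Mul(Add(8, q), Pow(Add(-15, q), -1)) = Mul(Pow(Add(-15, q), -1), Add(8, q)))
Mul(Function('F')(Function('Y')(-2)), Pow(w, -1)) = Mul(Mul(Pow(Add(-15, -2), -1), Add(8, -2)), Pow(53178, -1)) = Mul(Mul(Pow(-17, -1), 6), Rational(1, 53178)) = Mul(Mul(Rational(-1, 17), 6), Rational(1, 53178)) = Mul(Rational(-6, 17), Rational(1, 53178)) = Rational(-1, 150671)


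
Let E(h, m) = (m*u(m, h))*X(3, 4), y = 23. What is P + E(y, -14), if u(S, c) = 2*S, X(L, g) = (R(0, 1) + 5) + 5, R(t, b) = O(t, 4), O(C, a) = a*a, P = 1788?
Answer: 11980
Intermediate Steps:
O(C, a) = a²
R(t, b) = 16 (R(t, b) = 4² = 16)
X(L, g) = 26 (X(L, g) = (16 + 5) + 5 = 21 + 5 = 26)
E(h, m) = 52*m² (E(h, m) = (m*(2*m))*26 = (2*m²)*26 = 52*m²)
P + E(y, -14) = 1788 + 52*(-14)² = 1788 + 52*196 = 1788 + 10192 = 11980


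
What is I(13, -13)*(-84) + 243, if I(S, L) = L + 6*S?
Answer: -5217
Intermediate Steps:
I(13, -13)*(-84) + 243 = (-13 + 6*13)*(-84) + 243 = (-13 + 78)*(-84) + 243 = 65*(-84) + 243 = -5460 + 243 = -5217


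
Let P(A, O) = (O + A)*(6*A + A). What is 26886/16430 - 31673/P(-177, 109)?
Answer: 872405941/692130180 ≈ 1.2605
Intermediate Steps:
P(A, O) = 7*A*(A + O) (P(A, O) = (A + O)*(7*A) = 7*A*(A + O))
26886/16430 - 31673/P(-177, 109) = 26886/16430 - 31673*(-1/(1239*(-177 + 109))) = 26886*(1/16430) - 31673/(7*(-177)*(-68)) = 13443/8215 - 31673/84252 = 872405941/692130180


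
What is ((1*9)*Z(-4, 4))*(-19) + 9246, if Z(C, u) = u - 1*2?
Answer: 8904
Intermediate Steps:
Z(C, u) = -2 + u (Z(C, u) = u - 2 = -2 + u)
((1*9)*Z(-4, 4))*(-19) + 9246 = ((1*9)*(-2 + 4))*(-19) + 9246 = (9*2)*(-19) + 9246 = 18*(-19) + 9246 = -342 + 9246 = 8904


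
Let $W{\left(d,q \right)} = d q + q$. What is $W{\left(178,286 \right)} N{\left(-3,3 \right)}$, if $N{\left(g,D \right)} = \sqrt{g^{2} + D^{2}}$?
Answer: $153582 \sqrt{2} \approx 2.172 \cdot 10^{5}$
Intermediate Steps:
$N{\left(g,D \right)} = \sqrt{D^{2} + g^{2}}$
$W{\left(d,q \right)} = q + d q$
$W{\left(178,286 \right)} N{\left(-3,3 \right)} = 286 \left(1 + 178\right) \sqrt{3^{2} + \left(-3\right)^{2}} = 286 \cdot 179 \sqrt{9 + 9} = 51194 \sqrt{18} = 51194 \cdot 3 \sqrt{2} = 153582 \sqrt{2}$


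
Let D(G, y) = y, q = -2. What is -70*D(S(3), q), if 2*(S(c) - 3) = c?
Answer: 140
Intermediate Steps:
S(c) = 3 + c/2
-70*D(S(3), q) = -70*(-2) = 140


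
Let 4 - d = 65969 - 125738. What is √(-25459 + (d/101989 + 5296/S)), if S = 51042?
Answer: I*√172477169151247689855954/2602861269 ≈ 159.56*I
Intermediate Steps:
d = 59773 (d = 4 - (65969 - 125738) = 4 - 1*(-59769) = 4 + 59769 = 59773)
√(-25459 + (d/101989 + 5296/S)) = √(-25459 + (59773/101989 + 5296/51042)) = √(-25459 + (59773*(1/101989) + 5296*(1/51042))) = √(-25459 + (59773/101989 + 2648/25521)) = √(-25459 + 1795533605/2602861269) = √(-66264449513866/2602861269) = I*√172477169151247689855954/2602861269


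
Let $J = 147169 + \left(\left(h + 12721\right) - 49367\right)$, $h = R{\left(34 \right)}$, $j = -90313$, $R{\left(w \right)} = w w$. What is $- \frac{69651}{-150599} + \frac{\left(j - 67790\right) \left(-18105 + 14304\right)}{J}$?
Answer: $\frac{90510172756326}{16818745721} \approx 5381.5$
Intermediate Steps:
$R{\left(w \right)} = w^{2}$
$h = 1156$ ($h = 34^{2} = 1156$)
$J = 111679$ ($J = 147169 + \left(\left(1156 + 12721\right) - 49367\right) = 147169 + \left(13877 - 49367\right) = 147169 - 35490 = 111679$)
$- \frac{69651}{-150599} + \frac{\left(j - 67790\right) \left(-18105 + 14304\right)}{J} = - \frac{69651}{-150599} + \frac{\left(-90313 - 67790\right) \left(-18105 + 14304\right)}{111679} = \left(-69651\right) \left(- \frac{1}{150599}\right) + \left(-158103\right) \left(-3801\right) \frac{1}{111679} = \frac{69651}{150599} + 600949503 \cdot \frac{1}{111679} = \frac{69651}{150599} + \frac{600949503}{111679} = \frac{90510172756326}{16818745721}$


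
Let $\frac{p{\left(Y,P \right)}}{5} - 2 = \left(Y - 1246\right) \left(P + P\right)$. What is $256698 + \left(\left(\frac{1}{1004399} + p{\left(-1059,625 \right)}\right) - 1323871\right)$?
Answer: $- \frac{15541480543786}{1004399} \approx -1.5473 \cdot 10^{7}$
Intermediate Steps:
$p{\left(Y,P \right)} = 10 + 10 P \left(-1246 + Y\right)$ ($p{\left(Y,P \right)} = 10 + 5 \left(Y - 1246\right) \left(P + P\right) = 10 + 5 \left(-1246 + Y\right) 2 P = 10 + 5 \cdot 2 P \left(-1246 + Y\right) = 10 + 10 P \left(-1246 + Y\right)$)
$256698 + \left(\left(\frac{1}{1004399} + p{\left(-1059,625 \right)}\right) - 1323871\right) = 256698 + \left(\left(\frac{1}{1004399} + \left(10 - 7787500 + 10 \cdot 625 \left(-1059\right)\right)\right) - 1323871\right) = 256698 + \left(\left(\frac{1}{1004399} - 14406240\right) - 1323871\right) = 256698 - \frac{15799307758288}{1004399} = - \frac{15541480543786}{1004399}$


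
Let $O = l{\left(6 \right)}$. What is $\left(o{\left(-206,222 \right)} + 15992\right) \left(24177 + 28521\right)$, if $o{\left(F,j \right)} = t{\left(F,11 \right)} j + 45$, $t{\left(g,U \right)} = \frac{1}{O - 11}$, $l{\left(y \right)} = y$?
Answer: $\frac{4213890174}{5} \approx 8.4278 \cdot 10^{8}$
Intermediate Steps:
$O = 6$
$t{\left(g,U \right)} = - \frac{1}{5}$ ($t{\left(g,U \right)} = \frac{1}{6 - 11} = \frac{1}{-5} = - \frac{1}{5}$)
$o{\left(F,j \right)} = 45 - \frac{j}{5}$ ($o{\left(F,j \right)} = - \frac{j}{5} + 45 = 45 - \frac{j}{5}$)
$\left(o{\left(-206,222 \right)} + 15992\right) \left(24177 + 28521\right) = \left(\left(45 - \frac{222}{5}\right) + 15992\right) \left(24177 + 28521\right) = \left(\left(45 - \frac{222}{5}\right) + 15992\right) 52698 = \left(\frac{3}{5} + 15992\right) 52698 = \frac{79963}{5} \cdot 52698 = \frac{4213890174}{5}$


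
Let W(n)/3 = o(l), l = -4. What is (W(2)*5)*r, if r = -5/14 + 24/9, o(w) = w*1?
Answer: -970/7 ≈ -138.57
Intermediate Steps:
o(w) = w
W(n) = -12 (W(n) = 3*(-4) = -12)
r = 97/42 (r = -5*1/14 + 24*(1/9) = -5/14 + 8/3 = 97/42 ≈ 2.3095)
(W(2)*5)*r = -12*5*(97/42) = -60*97/42 = -970/7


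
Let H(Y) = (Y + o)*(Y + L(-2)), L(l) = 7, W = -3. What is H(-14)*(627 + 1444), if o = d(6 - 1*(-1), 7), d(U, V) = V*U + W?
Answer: -463904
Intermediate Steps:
d(U, V) = -3 + U*V (d(U, V) = V*U - 3 = U*V - 3 = -3 + U*V)
o = 46 (o = -3 + (6 - 1*(-1))*7 = -3 + (6 + 1)*7 = -3 + 7*7 = -3 + 49 = 46)
H(Y) = (7 + Y)*(46 + Y) (H(Y) = (Y + 46)*(Y + 7) = (46 + Y)*(7 + Y) = (7 + Y)*(46 + Y))
H(-14)*(627 + 1444) = (322 + (-14)**2 + 53*(-14))*(627 + 1444) = (322 + 196 - 742)*2071 = -224*2071 = -463904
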